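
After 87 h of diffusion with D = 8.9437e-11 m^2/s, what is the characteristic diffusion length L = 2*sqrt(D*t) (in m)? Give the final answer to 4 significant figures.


t = 87 hr = 313200 s
Diffusion length = 2*sqrt(D*t)
= 2*sqrt(8.9437e-11 * 313200)
= 0.01059 m


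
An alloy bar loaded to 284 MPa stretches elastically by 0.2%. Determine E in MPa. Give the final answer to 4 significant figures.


E = sigma / epsilon
epsilon = 0.2% = 2e-03
E = 284 / 2e-03
E = 142000 MPa


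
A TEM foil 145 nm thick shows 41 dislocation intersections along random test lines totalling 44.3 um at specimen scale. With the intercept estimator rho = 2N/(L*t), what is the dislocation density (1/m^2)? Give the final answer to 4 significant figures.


rho = 2N / (L * t)
L = 44.3 um = 4.43e-05 m, t = 145 nm = 1.45e-07 m
rho = 2 * 41 / (4.43e-05 * 1.45e-07)
rho = 1.277e+13 1/m^2


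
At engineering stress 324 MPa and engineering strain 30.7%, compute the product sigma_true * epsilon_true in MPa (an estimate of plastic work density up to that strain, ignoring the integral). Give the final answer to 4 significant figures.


sigma_true = sigma_eng * (1 + epsilon_eng)
sigma_true = 324 * (1 + 0.307) = 423.468 MPa
epsilon_true = ln(1 + epsilon_eng)
epsilon_true = ln(1 + 0.307) = 0.267734
sigma_true * epsilon_true = 423.468 * 0.267734 = 113.4 MPa


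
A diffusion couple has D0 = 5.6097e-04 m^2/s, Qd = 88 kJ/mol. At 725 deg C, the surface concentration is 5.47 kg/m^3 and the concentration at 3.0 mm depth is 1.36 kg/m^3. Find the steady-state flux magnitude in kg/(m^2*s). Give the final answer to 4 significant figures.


Step 1: D = D0 * exp(-Qd/(R*T))
T = 725 + 273.15 = 998.15 K
D = 5.6097e-04 * exp(-88e3 / (8.314 * 998.15)) = 1.39189e-08 m^2/s
Step 2: J = D * (C1 - C2) / dx
J = 1.39189e-08 * (5.47 - 1.36) / 3e-03
J = 1.907e-05 kg/(m^2*s)


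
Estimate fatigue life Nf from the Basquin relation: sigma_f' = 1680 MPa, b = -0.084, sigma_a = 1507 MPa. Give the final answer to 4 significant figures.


sigma_a = sigma_f' * (2*Nf)^b
2*Nf = (sigma_a / sigma_f')^(1/b)
2*Nf = (1507 / 1680)^(1/-0.084)
2*Nf = 3.64634
Nf = 1.823 cycles


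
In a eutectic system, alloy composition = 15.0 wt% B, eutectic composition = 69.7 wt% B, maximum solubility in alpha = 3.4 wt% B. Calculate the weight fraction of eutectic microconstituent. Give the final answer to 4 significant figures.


f_primary = (C_e - C0) / (C_e - C_alpha_max)
f_primary = (69.7 - 15.0) / (69.7 - 3.4)
f_primary = 0.825038
f_eutectic = 1 - 0.825038 = 0.175


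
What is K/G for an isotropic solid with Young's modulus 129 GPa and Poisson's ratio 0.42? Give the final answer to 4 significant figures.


G = E / (2*(1+nu))
G = 129 / (2*(1+0.42)) = 45.4225 GPa
K = E / (3*(1-2*nu))
K = 129 / (3*(1-2*0.42)) = 268.75 GPa
K/G = 268.75 / 45.4225 = 5.917


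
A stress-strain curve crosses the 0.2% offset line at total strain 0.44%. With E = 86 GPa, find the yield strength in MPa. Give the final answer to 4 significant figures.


Offset strain = 0.002
Elastic strain at yield = total_strain - offset = 4.4e-03 - 0.002 = 2.4e-03
sigma_y = E * elastic_strain = 86000 * 2.4e-03
sigma_y = 206.4 MPa


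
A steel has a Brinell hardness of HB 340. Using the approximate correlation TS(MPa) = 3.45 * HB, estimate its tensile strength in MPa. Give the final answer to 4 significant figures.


TS (MPa) = 3.45 * HB
TS = 3.45 * 340
TS = 1173 MPa


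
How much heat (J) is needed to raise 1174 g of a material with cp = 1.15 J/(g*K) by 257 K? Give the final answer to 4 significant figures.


Q = m * cp * dT
Q = 1174 * 1.15 * 257
Q = 347000 J


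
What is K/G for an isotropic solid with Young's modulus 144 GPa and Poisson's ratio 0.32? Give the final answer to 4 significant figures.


G = E / (2*(1+nu))
G = 144 / (2*(1+0.32)) = 54.5455 GPa
K = E / (3*(1-2*nu))
K = 144 / (3*(1-2*0.32)) = 133.333 GPa
K/G = 133.333 / 54.5455 = 2.444


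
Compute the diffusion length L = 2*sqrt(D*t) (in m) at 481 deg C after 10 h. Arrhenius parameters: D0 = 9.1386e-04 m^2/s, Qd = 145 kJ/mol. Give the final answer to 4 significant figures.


Step 1: D = D0 * exp(-Qd/(R*T))
T = 754.15 K
D = 9.1386e-04 * exp(-145e3 / (8.314 * 754.15)) = 8.26784e-14 m^2/s
Step 2: L = 2*sqrt(D*t)
t = 10 h = 36000 s
L = 2*sqrt(8.26784e-14 * 36000) = 1.091e-04 m


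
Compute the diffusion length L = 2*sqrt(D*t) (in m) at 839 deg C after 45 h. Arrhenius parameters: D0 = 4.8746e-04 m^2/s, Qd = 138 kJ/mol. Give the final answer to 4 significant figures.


Step 1: D = D0 * exp(-Qd/(R*T))
T = 1112.15 K
D = 4.8746e-04 * exp(-138e3 / (8.314 * 1112.15)) = 1.60777e-10 m^2/s
Step 2: L = 2*sqrt(D*t)
t = 45 h = 162000 s
L = 2*sqrt(1.60777e-10 * 162000) = 0.01021 m


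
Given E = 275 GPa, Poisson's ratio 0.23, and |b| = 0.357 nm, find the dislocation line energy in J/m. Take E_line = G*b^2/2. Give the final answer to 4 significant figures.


Step 1: G = E / (2*(1+nu))
G = 275 / (2*(1+0.23)) = 111.789 GPa = 1.11789e+11 Pa
Step 2: E_line = G*b^2/2
b = 0.357 nm = 3.57e-10 m
E_line = 0.5 * 1.11789e+11 * (3.57e-10)^2 = 7.124e-09 J/m


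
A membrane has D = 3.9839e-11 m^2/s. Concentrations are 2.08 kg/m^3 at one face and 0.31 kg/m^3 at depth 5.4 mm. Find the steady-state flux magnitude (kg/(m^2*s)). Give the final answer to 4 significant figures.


J = -D * (dC/dx) = D * (C1 - C2) / dx
J = 3.9839e-11 * (2.08 - 0.31) / 5.4e-03
J = 1.306e-08 kg/(m^2*s)


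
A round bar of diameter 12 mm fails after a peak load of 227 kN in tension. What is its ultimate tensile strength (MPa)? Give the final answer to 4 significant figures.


A0 = pi*(d/2)^2 = pi*(12/2)^2 = 113.097 mm^2
UTS = F_max / A0 = 227*1000 / 113.097
UTS = 2007 MPa


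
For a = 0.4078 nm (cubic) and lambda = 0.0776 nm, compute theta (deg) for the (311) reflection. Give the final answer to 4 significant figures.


d = a / sqrt(h^2+k^2+l^2)
d = 0.4078 / sqrt(11) = 0.122956 nm
lambda = 2*d*sin(theta)  =>  sin(theta) = lambda / (2*d)
sin(theta) = 0.0776 / (2 * 0.122956) = 0.315559
theta = 18.39 deg


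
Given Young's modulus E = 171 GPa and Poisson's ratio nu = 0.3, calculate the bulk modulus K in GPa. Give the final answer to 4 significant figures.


K = E / (3*(1-2*nu))
K = 171 / (3*(1-2*0.3))
K = 142.5 GPa


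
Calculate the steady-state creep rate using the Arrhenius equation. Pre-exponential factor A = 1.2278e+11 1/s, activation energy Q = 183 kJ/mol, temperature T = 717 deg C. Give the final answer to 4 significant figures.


rate = A * exp(-Q / (R*T))
T = 717 + 273.15 = 990.15 K
rate = 1.2278e+11 * exp(-183e3 / (8.314 * 990.15))
rate = 27.21 1/s


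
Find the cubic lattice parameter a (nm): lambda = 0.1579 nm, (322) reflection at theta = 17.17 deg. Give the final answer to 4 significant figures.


d = lambda / (2*sin(theta))
d = 0.1579 / (2*sin(17.17 deg))
d = 0.267439 nm
a = d * sqrt(h^2+k^2+l^2) = 0.267439 * sqrt(17)
a = 1.103 nm


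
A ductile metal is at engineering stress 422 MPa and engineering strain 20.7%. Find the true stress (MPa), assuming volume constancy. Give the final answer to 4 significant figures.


sigma_true = sigma_eng * (1 + epsilon_eng)
sigma_true = 422 * (1 + 0.207)
sigma_true = 509.4 MPa


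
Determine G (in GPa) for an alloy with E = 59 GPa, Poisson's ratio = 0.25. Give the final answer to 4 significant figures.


G = E / (2*(1+nu))
G = 59 / (2*(1+0.25))
G = 23.6 GPa


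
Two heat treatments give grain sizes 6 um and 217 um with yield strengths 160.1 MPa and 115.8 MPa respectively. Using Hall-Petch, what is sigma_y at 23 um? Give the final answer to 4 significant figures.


sigma_y = sigma0 + k / sqrt(d)
1/sqrt(d1) = 1/sqrt(6e-06) = 408.248;  1/sqrt(d2) = 67.8844
k = (sigma1 - sigma2) / (1/sqrt(d1) - 1/sqrt(d2)) = (160.1 - 115.8) / (408.248 - 67.8844) = 0.130155 MPa*m^0.5
sigma0 = sigma1 - k/sqrt(d1) = 160.1 - 0.130155*408.248 = 106.965 MPa
sigma_y(d3) = 106.965 + 0.130155 / sqrt(2.3e-05) = 134.1 MPa


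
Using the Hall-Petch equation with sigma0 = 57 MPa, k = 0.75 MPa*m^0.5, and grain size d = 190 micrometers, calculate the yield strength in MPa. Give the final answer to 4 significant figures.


sigma_y = sigma0 + k / sqrt(d)
d = 190 um = 1.9e-04 m
sigma_y = 57 + 0.75 / sqrt(1.9e-04)
sigma_y = 111.4 MPa


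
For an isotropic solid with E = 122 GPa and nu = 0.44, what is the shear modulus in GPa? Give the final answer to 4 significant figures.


G = E / (2*(1+nu))
G = 122 / (2*(1+0.44))
G = 42.36 GPa


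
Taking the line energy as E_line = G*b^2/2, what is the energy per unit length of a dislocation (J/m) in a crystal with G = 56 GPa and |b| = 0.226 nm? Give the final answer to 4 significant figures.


E = G*b^2/2
b = 0.226 nm = 2.26e-10 m
G = 56 GPa = 5.6e+10 Pa
E = 0.5 * 5.6e+10 * (2.26e-10)^2
E = 1.43e-09 J/m


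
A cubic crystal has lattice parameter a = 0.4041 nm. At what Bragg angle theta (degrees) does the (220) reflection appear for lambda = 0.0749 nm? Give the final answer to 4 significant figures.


d = a / sqrt(h^2+k^2+l^2)
d = 0.4041 / sqrt(8) = 0.142871 nm
lambda = 2*d*sin(theta)  =>  sin(theta) = lambda / (2*d)
sin(theta) = 0.0749 / (2 * 0.142871) = 0.262125
theta = 15.2 deg


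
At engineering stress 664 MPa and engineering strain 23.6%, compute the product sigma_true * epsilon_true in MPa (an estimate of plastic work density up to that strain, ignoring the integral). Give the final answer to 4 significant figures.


sigma_true = sigma_eng * (1 + epsilon_eng)
sigma_true = 664 * (1 + 0.236) = 820.704 MPa
epsilon_true = ln(1 + epsilon_eng)
epsilon_true = ln(1 + 0.236) = 0.21188
sigma_true * epsilon_true = 820.704 * 0.21188 = 173.9 MPa


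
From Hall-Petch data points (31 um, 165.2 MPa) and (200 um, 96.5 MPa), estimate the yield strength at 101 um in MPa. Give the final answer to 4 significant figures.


sigma_y = sigma0 + k / sqrt(d)
1/sqrt(d1) = 1/sqrt(3.1e-05) = 179.605;  1/sqrt(d2) = 70.7107
k = (sigma1 - sigma2) / (1/sqrt(d1) - 1/sqrt(d2)) = (165.2 - 96.5) / (179.605 - 70.7107) = 0.630885 MPa*m^0.5
sigma0 = sigma1 - k/sqrt(d1) = 165.2 - 0.630885*179.605 = 51.8897 MPa
sigma_y(d3) = 51.8897 + 0.630885 / sqrt(1.01e-04) = 114.7 MPa


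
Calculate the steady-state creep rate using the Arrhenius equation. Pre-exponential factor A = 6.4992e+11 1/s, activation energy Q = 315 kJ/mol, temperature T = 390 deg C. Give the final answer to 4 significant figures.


rate = A * exp(-Q / (R*T))
T = 390 + 273.15 = 663.15 K
rate = 6.4992e+11 * exp(-315e3 / (8.314 * 663.15))
rate = 1e-13 1/s


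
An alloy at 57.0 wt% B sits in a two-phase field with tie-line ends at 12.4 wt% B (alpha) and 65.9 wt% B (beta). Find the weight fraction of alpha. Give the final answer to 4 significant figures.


f_alpha = (C_beta - C0) / (C_beta - C_alpha)
f_alpha = (65.9 - 57.0) / (65.9 - 12.4)
f_alpha = 0.1664


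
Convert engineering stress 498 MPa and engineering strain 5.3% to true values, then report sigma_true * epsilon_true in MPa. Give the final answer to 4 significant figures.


sigma_true = sigma_eng * (1 + epsilon_eng)
sigma_true = 498 * (1 + 0.053) = 524.394 MPa
epsilon_true = ln(1 + epsilon_eng)
epsilon_true = ln(1 + 0.053) = 0.0516432
sigma_true * epsilon_true = 524.394 * 0.0516432 = 27.08 MPa


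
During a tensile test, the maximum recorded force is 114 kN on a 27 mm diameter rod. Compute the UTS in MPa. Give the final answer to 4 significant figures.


A0 = pi*(d/2)^2 = pi*(27/2)^2 = 572.555 mm^2
UTS = F_max / A0 = 114*1000 / 572.555
UTS = 199.1 MPa


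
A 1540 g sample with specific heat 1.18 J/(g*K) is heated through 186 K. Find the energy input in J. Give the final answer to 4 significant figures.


Q = m * cp * dT
Q = 1540 * 1.18 * 186
Q = 338000 J


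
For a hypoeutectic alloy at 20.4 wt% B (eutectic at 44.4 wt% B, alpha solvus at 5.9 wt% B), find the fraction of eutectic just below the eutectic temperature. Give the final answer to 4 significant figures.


f_primary = (C_e - C0) / (C_e - C_alpha_max)
f_primary = (44.4 - 20.4) / (44.4 - 5.9)
f_primary = 0.623377
f_eutectic = 1 - 0.623377 = 0.3766


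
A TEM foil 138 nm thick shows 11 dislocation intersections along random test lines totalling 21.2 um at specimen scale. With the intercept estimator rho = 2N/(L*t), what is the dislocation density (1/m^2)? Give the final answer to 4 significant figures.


rho = 2N / (L * t)
L = 21.2 um = 2.12e-05 m, t = 138 nm = 1.38e-07 m
rho = 2 * 11 / (2.12e-05 * 1.38e-07)
rho = 7.52e+12 1/m^2


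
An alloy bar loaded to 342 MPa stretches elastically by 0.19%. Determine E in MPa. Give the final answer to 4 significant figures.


E = sigma / epsilon
epsilon = 0.19% = 1.9e-03
E = 342 / 1.9e-03
E = 180000 MPa


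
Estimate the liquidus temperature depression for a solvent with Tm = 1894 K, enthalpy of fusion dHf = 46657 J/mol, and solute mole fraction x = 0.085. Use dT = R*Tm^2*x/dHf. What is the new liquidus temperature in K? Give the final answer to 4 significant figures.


dT = R*Tm^2*x / dHf
dT = 8.314 * 1894^2 * 0.085 / 46657
dT = 54.3341 K
T_new = 1894 - 54.3341 = 1840 K


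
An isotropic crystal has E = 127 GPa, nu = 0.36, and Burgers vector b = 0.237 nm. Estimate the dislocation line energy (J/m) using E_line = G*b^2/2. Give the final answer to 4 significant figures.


Step 1: G = E / (2*(1+nu))
G = 127 / (2*(1+0.36)) = 46.6912 GPa = 4.66912e+10 Pa
Step 2: E_line = G*b^2/2
b = 0.237 nm = 2.37e-10 m
E_line = 0.5 * 4.66912e+10 * (2.37e-10)^2 = 1.311e-09 J/m


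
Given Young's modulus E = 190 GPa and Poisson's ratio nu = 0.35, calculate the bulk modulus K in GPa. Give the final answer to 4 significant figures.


K = E / (3*(1-2*nu))
K = 190 / (3*(1-2*0.35))
K = 211.1 GPa


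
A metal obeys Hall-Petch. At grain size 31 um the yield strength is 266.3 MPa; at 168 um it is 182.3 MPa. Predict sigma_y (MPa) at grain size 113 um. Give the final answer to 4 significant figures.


sigma_y = sigma0 + k / sqrt(d)
1/sqrt(d1) = 1/sqrt(3.1e-05) = 179.605;  1/sqrt(d2) = 77.1517
k = (sigma1 - sigma2) / (1/sqrt(d1) - 1/sqrt(d2)) = (266.3 - 182.3) / (179.605 - 77.1517) = 0.819883 MPa*m^0.5
sigma0 = sigma1 - k/sqrt(d1) = 266.3 - 0.819883*179.605 = 119.045 MPa
sigma_y(d3) = 119.045 + 0.819883 / sqrt(1.13e-04) = 196.2 MPa


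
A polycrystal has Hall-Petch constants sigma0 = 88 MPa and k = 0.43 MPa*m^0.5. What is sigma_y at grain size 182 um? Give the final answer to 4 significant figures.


sigma_y = sigma0 + k / sqrt(d)
d = 182 um = 1.82e-04 m
sigma_y = 88 + 0.43 / sqrt(1.82e-04)
sigma_y = 119.9 MPa


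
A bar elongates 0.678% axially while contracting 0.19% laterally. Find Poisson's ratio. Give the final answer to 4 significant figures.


nu = -epsilon_lat / epsilon_axial
Lateral strain is contraction (negative), so using magnitudes:
nu = 0.19 / 0.678
nu = 0.2802


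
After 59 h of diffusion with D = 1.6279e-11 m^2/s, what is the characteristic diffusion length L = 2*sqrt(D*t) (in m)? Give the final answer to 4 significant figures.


t = 59 hr = 212400 s
Diffusion length = 2*sqrt(D*t)
= 2*sqrt(1.6279e-11 * 212400)
= 3.719e-03 m


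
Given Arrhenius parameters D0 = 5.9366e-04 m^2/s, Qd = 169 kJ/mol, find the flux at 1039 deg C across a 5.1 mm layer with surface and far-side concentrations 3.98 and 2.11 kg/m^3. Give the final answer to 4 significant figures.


Step 1: D = D0 * exp(-Qd/(R*T))
T = 1039 + 273.15 = 1312.15 K
D = 5.9366e-04 * exp(-169e3 / (8.314 * 1312.15)) = 1.11088e-10 m^2/s
Step 2: J = D * (C1 - C2) / dx
J = 1.11088e-10 * (3.98 - 2.11) / 5.1e-03
J = 4.073e-08 kg/(m^2*s)


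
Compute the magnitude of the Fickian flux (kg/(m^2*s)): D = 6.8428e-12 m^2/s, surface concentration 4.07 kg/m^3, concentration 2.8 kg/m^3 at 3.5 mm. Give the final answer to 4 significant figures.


J = -D * (dC/dx) = D * (C1 - C2) / dx
J = 6.8428e-12 * (4.07 - 2.8) / 3.5e-03
J = 2.483e-09 kg/(m^2*s)


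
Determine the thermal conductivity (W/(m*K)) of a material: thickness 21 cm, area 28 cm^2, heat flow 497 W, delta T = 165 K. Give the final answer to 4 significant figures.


k = Q*L / (A*dT)
L = 0.21 m, A = 2.8e-03 m^2
k = 497 * 0.21 / (2.8e-03 * 165)
k = 225.9 W/(m*K)


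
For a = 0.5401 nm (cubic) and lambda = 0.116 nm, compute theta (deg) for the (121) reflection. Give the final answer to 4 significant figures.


d = a / sqrt(h^2+k^2+l^2)
d = 0.5401 / sqrt(6) = 0.220495 nm
lambda = 2*d*sin(theta)  =>  sin(theta) = lambda / (2*d)
sin(theta) = 0.116 / (2 * 0.220495) = 0.263045
theta = 15.25 deg


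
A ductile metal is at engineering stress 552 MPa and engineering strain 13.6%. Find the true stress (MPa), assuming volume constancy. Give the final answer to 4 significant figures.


sigma_true = sigma_eng * (1 + epsilon_eng)
sigma_true = 552 * (1 + 0.136)
sigma_true = 627.1 MPa


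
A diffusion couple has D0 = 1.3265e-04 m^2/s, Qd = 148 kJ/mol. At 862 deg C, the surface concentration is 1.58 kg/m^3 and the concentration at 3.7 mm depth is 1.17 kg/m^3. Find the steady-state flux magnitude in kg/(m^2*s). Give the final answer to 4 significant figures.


Step 1: D = D0 * exp(-Qd/(R*T))
T = 862 + 273.15 = 1135.15 K
D = 1.3265e-04 * exp(-148e3 / (8.314 * 1135.15)) = 2.05186e-11 m^2/s
Step 2: J = D * (C1 - C2) / dx
J = 2.05186e-11 * (1.58 - 1.17) / 3.7e-03
J = 2.274e-09 kg/(m^2*s)


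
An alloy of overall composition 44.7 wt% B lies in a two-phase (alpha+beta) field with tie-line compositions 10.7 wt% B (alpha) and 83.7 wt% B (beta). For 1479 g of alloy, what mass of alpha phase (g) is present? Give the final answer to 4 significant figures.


f_alpha = (C_beta - C0) / (C_beta - C_alpha)
f_alpha = (83.7 - 44.7) / (83.7 - 10.7) = 0.534247
m_alpha = f_alpha * m_total = 0.534247 * 1479 = 790.2 g


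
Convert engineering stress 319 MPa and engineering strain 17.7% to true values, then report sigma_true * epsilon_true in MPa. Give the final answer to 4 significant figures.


sigma_true = sigma_eng * (1 + epsilon_eng)
sigma_true = 319 * (1 + 0.177) = 375.463 MPa
epsilon_true = ln(1 + epsilon_eng)
epsilon_true = ln(1 + 0.177) = 0.162969
sigma_true * epsilon_true = 375.463 * 0.162969 = 61.19 MPa


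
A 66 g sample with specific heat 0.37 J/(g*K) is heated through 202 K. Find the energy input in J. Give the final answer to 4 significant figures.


Q = m * cp * dT
Q = 66 * 0.37 * 202
Q = 4933 J


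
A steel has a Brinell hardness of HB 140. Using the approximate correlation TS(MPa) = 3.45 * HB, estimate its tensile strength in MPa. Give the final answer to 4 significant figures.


TS (MPa) = 3.45 * HB
TS = 3.45 * 140
TS = 483 MPa


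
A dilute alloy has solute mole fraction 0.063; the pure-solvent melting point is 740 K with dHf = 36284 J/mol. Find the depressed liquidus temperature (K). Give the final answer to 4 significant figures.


dT = R*Tm^2*x / dHf
dT = 8.314 * 740^2 * 0.063 / 36284
dT = 7.90494 K
T_new = 740 - 7.90494 = 732.1 K


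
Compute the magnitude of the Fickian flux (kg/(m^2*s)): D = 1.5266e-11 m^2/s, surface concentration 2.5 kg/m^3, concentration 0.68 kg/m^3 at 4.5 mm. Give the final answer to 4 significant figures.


J = -D * (dC/dx) = D * (C1 - C2) / dx
J = 1.5266e-11 * (2.5 - 0.68) / 4.5e-03
J = 6.174e-09 kg/(m^2*s)


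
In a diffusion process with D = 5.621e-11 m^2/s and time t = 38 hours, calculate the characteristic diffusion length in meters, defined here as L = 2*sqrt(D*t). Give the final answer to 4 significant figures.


t = 38 hr = 136800 s
Diffusion length = 2*sqrt(D*t)
= 2*sqrt(5.621e-11 * 136800)
= 5.546e-03 m


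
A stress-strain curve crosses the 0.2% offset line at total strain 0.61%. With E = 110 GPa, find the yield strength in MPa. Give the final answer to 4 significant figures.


Offset strain = 0.002
Elastic strain at yield = total_strain - offset = 6.1e-03 - 0.002 = 4.1e-03
sigma_y = E * elastic_strain = 110000 * 4.1e-03
sigma_y = 451 MPa


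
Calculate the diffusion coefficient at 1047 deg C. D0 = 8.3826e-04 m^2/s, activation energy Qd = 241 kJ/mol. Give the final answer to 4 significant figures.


D = D0 * exp(-Qd / (R*T))
T = 1320.15 K
D = 8.3826e-04 * exp(-241e3 / (8.314 * 1320.15))
D = 2.44e-13 m^2/s


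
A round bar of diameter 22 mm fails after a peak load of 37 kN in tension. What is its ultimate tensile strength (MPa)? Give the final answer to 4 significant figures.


A0 = pi*(d/2)^2 = pi*(22/2)^2 = 380.133 mm^2
UTS = F_max / A0 = 37*1000 / 380.133
UTS = 97.33 MPa


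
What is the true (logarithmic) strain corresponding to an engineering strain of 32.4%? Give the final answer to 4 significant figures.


epsilon_true = ln(1 + epsilon_eng)
epsilon_true = ln(1 + 0.324)
epsilon_true = 0.2807


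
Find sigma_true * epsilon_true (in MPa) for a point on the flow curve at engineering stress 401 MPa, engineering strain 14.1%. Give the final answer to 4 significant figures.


sigma_true = sigma_eng * (1 + epsilon_eng)
sigma_true = 401 * (1 + 0.141) = 457.541 MPa
epsilon_true = ln(1 + epsilon_eng)
epsilon_true = ln(1 + 0.141) = 0.131905
sigma_true * epsilon_true = 457.541 * 0.131905 = 60.35 MPa


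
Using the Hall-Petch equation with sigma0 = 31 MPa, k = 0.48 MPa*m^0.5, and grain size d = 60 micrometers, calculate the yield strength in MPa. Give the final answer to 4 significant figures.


sigma_y = sigma0 + k / sqrt(d)
d = 60 um = 6e-05 m
sigma_y = 31 + 0.48 / sqrt(6e-05)
sigma_y = 92.97 MPa


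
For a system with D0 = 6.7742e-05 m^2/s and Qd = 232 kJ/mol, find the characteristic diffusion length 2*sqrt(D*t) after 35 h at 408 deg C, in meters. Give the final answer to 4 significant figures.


Step 1: D = D0 * exp(-Qd/(R*T))
T = 681.15 K
D = 6.7742e-05 * exp(-232e3 / (8.314 * 681.15)) = 1.09414e-22 m^2/s
Step 2: L = 2*sqrt(D*t)
t = 35 h = 126000 s
L = 2*sqrt(1.09414e-22 * 126000) = 7.426e-09 m


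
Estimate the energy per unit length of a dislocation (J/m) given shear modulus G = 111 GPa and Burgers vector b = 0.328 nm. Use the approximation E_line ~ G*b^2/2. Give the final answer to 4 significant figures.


E = G*b^2/2
b = 0.328 nm = 3.28e-10 m
G = 111 GPa = 1.11e+11 Pa
E = 0.5 * 1.11e+11 * (3.28e-10)^2
E = 5.971e-09 J/m


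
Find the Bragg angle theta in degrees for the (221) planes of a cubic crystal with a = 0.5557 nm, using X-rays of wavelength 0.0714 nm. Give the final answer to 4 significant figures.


d = a / sqrt(h^2+k^2+l^2)
d = 0.5557 / sqrt(9) = 0.185233 nm
lambda = 2*d*sin(theta)  =>  sin(theta) = lambda / (2*d)
sin(theta) = 0.0714 / (2 * 0.185233) = 0.19273
theta = 11.11 deg


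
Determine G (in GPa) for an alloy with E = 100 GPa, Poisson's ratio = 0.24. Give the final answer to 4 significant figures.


G = E / (2*(1+nu))
G = 100 / (2*(1+0.24))
G = 40.32 GPa


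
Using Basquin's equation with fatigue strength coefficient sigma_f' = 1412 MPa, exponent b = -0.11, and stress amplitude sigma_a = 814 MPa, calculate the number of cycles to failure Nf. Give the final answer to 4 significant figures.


sigma_a = sigma_f' * (2*Nf)^b
2*Nf = (sigma_a / sigma_f')^(1/b)
2*Nf = (814 / 1412)^(1/-0.11)
2*Nf = 149.499
Nf = 74.75 cycles


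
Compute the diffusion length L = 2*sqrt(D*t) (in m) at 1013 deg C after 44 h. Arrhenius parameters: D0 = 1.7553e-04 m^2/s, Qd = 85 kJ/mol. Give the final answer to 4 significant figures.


Step 1: D = D0 * exp(-Qd/(R*T))
T = 1286.15 K
D = 1.7553e-04 * exp(-85e3 / (8.314 * 1286.15)) = 6.19593e-08 m^2/s
Step 2: L = 2*sqrt(D*t)
t = 44 h = 158400 s
L = 2*sqrt(6.19593e-08 * 158400) = 0.1981 m


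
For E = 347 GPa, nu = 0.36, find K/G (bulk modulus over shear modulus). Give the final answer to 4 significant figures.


G = E / (2*(1+nu))
G = 347 / (2*(1+0.36)) = 127.574 GPa
K = E / (3*(1-2*nu))
K = 347 / (3*(1-2*0.36)) = 413.095 GPa
K/G = 413.095 / 127.574 = 3.238


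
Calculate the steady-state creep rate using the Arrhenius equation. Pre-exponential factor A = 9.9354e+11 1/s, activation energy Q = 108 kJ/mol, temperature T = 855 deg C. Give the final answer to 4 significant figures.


rate = A * exp(-Q / (R*T))
T = 855 + 273.15 = 1128.15 K
rate = 9.9354e+11 * exp(-108e3 / (8.314 * 1128.15))
rate = 9.919e+06 1/s


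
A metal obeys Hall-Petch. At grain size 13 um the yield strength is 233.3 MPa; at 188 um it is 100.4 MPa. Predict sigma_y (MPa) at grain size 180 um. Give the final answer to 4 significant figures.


sigma_y = sigma0 + k / sqrt(d)
1/sqrt(d1) = 1/sqrt(1.3e-05) = 277.35;  1/sqrt(d2) = 72.9325
k = (sigma1 - sigma2) / (1/sqrt(d1) - 1/sqrt(d2)) = (233.3 - 100.4) / (277.35 - 72.9325) = 0.65014 MPa*m^0.5
sigma0 = sigma1 - k/sqrt(d1) = 233.3 - 0.65014*277.35 = 52.9837 MPa
sigma_y(d3) = 52.9837 + 0.65014 / sqrt(1.8e-04) = 101.4 MPa


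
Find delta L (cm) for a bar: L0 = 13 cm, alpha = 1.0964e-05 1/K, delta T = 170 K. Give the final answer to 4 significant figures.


dL = L0 * alpha * dT
dL = 13 * 1.0964e-05 * 170
dL = 0.02423 cm


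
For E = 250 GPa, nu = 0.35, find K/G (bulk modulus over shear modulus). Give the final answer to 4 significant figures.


G = E / (2*(1+nu))
G = 250 / (2*(1+0.35)) = 92.5926 GPa
K = E / (3*(1-2*nu))
K = 250 / (3*(1-2*0.35)) = 277.778 GPa
K/G = 277.778 / 92.5926 = 3


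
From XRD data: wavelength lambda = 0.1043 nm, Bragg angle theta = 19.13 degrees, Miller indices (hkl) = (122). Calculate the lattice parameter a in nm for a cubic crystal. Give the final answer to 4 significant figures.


d = lambda / (2*sin(theta))
d = 0.1043 / (2*sin(19.13 deg))
d = 0.159133 nm
a = d * sqrt(h^2+k^2+l^2) = 0.159133 * sqrt(9)
a = 0.4774 nm


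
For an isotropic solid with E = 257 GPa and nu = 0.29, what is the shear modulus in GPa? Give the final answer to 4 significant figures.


G = E / (2*(1+nu))
G = 257 / (2*(1+0.29))
G = 99.61 GPa


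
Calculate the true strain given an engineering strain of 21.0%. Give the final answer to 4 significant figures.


epsilon_true = ln(1 + epsilon_eng)
epsilon_true = ln(1 + 0.21)
epsilon_true = 0.1906


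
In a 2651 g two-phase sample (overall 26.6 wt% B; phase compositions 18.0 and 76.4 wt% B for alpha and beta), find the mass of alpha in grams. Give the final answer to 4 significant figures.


f_alpha = (C_beta - C0) / (C_beta - C_alpha)
f_alpha = (76.4 - 26.6) / (76.4 - 18.0) = 0.85274
m_alpha = f_alpha * m_total = 0.85274 * 2651 = 2261 g


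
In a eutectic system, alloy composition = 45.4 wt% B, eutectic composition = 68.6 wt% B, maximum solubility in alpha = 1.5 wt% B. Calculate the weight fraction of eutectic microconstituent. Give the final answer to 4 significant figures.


f_primary = (C_e - C0) / (C_e - C_alpha_max)
f_primary = (68.6 - 45.4) / (68.6 - 1.5)
f_primary = 0.345753
f_eutectic = 1 - 0.345753 = 0.6542


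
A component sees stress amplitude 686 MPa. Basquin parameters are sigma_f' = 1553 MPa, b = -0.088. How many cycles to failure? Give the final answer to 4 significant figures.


sigma_a = sigma_f' * (2*Nf)^b
2*Nf = (sigma_a / sigma_f')^(1/b)
2*Nf = (686 / 1553)^(1/-0.088)
2*Nf = 10773.5
Nf = 5387 cycles


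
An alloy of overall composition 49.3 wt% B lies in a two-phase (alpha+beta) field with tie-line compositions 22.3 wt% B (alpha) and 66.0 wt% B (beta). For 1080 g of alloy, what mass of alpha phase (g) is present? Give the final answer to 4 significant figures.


f_alpha = (C_beta - C0) / (C_beta - C_alpha)
f_alpha = (66.0 - 49.3) / (66.0 - 22.3) = 0.382151
m_alpha = f_alpha * m_total = 0.382151 * 1080 = 412.7 g


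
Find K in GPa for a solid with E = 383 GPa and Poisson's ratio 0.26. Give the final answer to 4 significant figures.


K = E / (3*(1-2*nu))
K = 383 / (3*(1-2*0.26))
K = 266 GPa


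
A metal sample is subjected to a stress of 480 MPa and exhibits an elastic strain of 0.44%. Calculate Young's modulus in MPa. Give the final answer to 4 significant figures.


E = sigma / epsilon
epsilon = 0.44% = 4.4e-03
E = 480 / 4.4e-03
E = 109100 MPa


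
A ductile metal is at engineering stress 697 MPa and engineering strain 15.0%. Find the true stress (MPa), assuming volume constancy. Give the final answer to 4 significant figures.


sigma_true = sigma_eng * (1 + epsilon_eng)
sigma_true = 697 * (1 + 0.15)
sigma_true = 801.6 MPa


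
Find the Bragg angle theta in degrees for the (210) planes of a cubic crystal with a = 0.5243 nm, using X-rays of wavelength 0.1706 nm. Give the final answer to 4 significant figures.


d = a / sqrt(h^2+k^2+l^2)
d = 0.5243 / sqrt(5) = 0.234474 nm
lambda = 2*d*sin(theta)  =>  sin(theta) = lambda / (2*d)
sin(theta) = 0.1706 / (2 * 0.234474) = 0.363793
theta = 21.33 deg


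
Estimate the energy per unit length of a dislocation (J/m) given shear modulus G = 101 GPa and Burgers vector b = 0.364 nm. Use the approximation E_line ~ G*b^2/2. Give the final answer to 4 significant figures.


E = G*b^2/2
b = 0.364 nm = 3.64e-10 m
G = 101 GPa = 1.01e+11 Pa
E = 0.5 * 1.01e+11 * (3.64e-10)^2
E = 6.691e-09 J/m


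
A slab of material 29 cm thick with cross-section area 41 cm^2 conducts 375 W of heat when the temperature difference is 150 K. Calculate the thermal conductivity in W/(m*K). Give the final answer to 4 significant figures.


k = Q*L / (A*dT)
L = 0.29 m, A = 4.1e-03 m^2
k = 375 * 0.29 / (4.1e-03 * 150)
k = 176.8 W/(m*K)


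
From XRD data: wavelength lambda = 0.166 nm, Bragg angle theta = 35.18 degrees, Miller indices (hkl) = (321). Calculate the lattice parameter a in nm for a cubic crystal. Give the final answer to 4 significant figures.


d = lambda / (2*sin(theta))
d = 0.166 / (2*sin(35.18 deg))
d = 0.14406 nm
a = d * sqrt(h^2+k^2+l^2) = 0.14406 * sqrt(14)
a = 0.539 nm


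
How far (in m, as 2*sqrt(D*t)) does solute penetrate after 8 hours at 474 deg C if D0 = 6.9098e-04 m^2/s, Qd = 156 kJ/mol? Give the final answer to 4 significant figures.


Step 1: D = D0 * exp(-Qd/(R*T))
T = 747.15 K
D = 6.9098e-04 * exp(-156e3 / (8.314 * 747.15)) = 8.56688e-15 m^2/s
Step 2: L = 2*sqrt(D*t)
t = 8 h = 28800 s
L = 2*sqrt(8.56688e-15 * 28800) = 3.142e-05 m


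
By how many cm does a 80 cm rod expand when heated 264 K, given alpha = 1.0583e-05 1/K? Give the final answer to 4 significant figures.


dL = L0 * alpha * dT
dL = 80 * 1.0583e-05 * 264
dL = 0.2235 cm


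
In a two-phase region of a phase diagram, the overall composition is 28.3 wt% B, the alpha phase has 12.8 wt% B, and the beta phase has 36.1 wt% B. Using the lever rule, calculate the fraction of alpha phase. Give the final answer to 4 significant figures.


f_alpha = (C_beta - C0) / (C_beta - C_alpha)
f_alpha = (36.1 - 28.3) / (36.1 - 12.8)
f_alpha = 0.3348


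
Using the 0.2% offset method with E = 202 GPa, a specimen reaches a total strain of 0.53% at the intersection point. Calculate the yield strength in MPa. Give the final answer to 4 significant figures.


Offset strain = 0.002
Elastic strain at yield = total_strain - offset = 5.3e-03 - 0.002 = 3.3e-03
sigma_y = E * elastic_strain = 202000 * 3.3e-03
sigma_y = 666.6 MPa


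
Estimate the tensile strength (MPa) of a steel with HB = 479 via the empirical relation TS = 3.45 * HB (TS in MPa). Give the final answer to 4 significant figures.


TS (MPa) = 3.45 * HB
TS = 3.45 * 479
TS = 1653 MPa


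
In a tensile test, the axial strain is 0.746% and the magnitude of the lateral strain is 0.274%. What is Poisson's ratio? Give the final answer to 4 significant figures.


nu = -epsilon_lat / epsilon_axial
Lateral strain is contraction (negative), so using magnitudes:
nu = 0.274 / 0.746
nu = 0.3673


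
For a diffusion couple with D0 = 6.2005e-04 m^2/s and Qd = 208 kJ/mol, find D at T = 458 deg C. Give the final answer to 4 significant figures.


D = D0 * exp(-Qd / (R*T))
T = 731.15 K
D = 6.2005e-04 * exp(-208e3 / (8.314 * 731.15))
D = 8.551e-19 m^2/s


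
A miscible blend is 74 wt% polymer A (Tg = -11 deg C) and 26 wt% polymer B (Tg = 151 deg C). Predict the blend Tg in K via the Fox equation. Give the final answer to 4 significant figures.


1/Tg = w1/Tg1 + w2/Tg2 (in Kelvin)
Tg1 = 262.15 K, Tg2 = 424.15 K
1/Tg = 0.74/262.15 + 0.26/424.15
Tg = 291.1 K


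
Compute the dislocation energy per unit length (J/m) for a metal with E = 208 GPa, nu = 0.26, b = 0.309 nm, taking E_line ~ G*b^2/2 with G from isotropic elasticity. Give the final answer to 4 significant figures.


Step 1: G = E / (2*(1+nu))
G = 208 / (2*(1+0.26)) = 82.5397 GPa = 8.25397e+10 Pa
Step 2: E_line = G*b^2/2
b = 0.309 nm = 3.09e-10 m
E_line = 0.5 * 8.25397e+10 * (3.09e-10)^2 = 3.94e-09 J/m


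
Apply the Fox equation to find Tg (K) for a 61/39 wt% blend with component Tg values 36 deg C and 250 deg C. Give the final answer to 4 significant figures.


1/Tg = w1/Tg1 + w2/Tg2 (in Kelvin)
Tg1 = 309.15 K, Tg2 = 523.15 K
1/Tg = 0.61/309.15 + 0.39/523.15
Tg = 367.8 K


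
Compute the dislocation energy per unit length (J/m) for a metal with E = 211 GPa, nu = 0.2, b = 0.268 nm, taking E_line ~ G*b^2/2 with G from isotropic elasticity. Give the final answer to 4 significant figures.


Step 1: G = E / (2*(1+nu))
G = 211 / (2*(1+0.2)) = 87.9167 GPa = 8.79167e+10 Pa
Step 2: E_line = G*b^2/2
b = 0.268 nm = 2.68e-10 m
E_line = 0.5 * 8.79167e+10 * (2.68e-10)^2 = 3.157e-09 J/m


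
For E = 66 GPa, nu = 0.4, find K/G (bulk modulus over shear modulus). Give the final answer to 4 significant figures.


G = E / (2*(1+nu))
G = 66 / (2*(1+0.4)) = 23.5714 GPa
K = E / (3*(1-2*nu))
K = 66 / (3*(1-2*0.4)) = 110 GPa
K/G = 110 / 23.5714 = 4.667


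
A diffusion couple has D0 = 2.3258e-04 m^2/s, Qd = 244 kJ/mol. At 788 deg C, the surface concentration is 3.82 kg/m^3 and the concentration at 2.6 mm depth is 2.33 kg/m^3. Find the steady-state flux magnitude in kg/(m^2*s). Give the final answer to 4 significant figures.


Step 1: D = D0 * exp(-Qd/(R*T))
T = 788 + 273.15 = 1061.15 K
D = 2.3258e-04 * exp(-244e3 / (8.314 * 1061.15)) = 2.26645e-16 m^2/s
Step 2: J = D * (C1 - C2) / dx
J = 2.26645e-16 * (3.82 - 2.33) / 2.6e-03
J = 1.299e-13 kg/(m^2*s)


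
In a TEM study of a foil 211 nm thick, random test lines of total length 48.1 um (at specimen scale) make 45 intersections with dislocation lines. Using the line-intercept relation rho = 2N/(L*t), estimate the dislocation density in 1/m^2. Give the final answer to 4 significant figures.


rho = 2N / (L * t)
L = 48.1 um = 4.81e-05 m, t = 211 nm = 2.11e-07 m
rho = 2 * 45 / (4.81e-05 * 2.11e-07)
rho = 8.868e+12 1/m^2


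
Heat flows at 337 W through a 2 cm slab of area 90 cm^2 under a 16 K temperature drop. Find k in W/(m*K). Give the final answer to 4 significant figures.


k = Q*L / (A*dT)
L = 0.02 m, A = 9e-03 m^2
k = 337 * 0.02 / (9e-03 * 16)
k = 46.81 W/(m*K)


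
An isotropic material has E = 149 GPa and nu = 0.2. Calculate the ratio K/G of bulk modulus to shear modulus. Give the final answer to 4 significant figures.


G = E / (2*(1+nu))
G = 149 / (2*(1+0.2)) = 62.0833 GPa
K = E / (3*(1-2*nu))
K = 149 / (3*(1-2*0.2)) = 82.7778 GPa
K/G = 82.7778 / 62.0833 = 1.333


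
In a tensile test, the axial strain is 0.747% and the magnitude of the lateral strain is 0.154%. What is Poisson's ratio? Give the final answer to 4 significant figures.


nu = -epsilon_lat / epsilon_axial
Lateral strain is contraction (negative), so using magnitudes:
nu = 0.154 / 0.747
nu = 0.2062


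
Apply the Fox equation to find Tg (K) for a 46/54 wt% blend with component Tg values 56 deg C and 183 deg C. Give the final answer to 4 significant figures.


1/Tg = w1/Tg1 + w2/Tg2 (in Kelvin)
Tg1 = 329.15 K, Tg2 = 456.15 K
1/Tg = 0.46/329.15 + 0.54/456.15
Tg = 387.4 K


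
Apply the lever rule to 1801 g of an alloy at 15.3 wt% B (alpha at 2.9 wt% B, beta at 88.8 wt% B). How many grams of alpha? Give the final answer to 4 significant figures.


f_alpha = (C_beta - C0) / (C_beta - C_alpha)
f_alpha = (88.8 - 15.3) / (88.8 - 2.9) = 0.855646
m_alpha = f_alpha * m_total = 0.855646 * 1801 = 1541 g


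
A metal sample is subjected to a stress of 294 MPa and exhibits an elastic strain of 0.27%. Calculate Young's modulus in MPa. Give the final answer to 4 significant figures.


E = sigma / epsilon
epsilon = 0.27% = 2.7e-03
E = 294 / 2.7e-03
E = 108900 MPa


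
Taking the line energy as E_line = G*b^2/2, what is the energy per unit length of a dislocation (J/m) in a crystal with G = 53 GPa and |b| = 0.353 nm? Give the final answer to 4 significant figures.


E = G*b^2/2
b = 0.353 nm = 3.53e-10 m
G = 53 GPa = 5.3e+10 Pa
E = 0.5 * 5.3e+10 * (3.53e-10)^2
E = 3.302e-09 J/m


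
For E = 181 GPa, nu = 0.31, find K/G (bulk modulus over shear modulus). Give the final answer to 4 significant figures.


G = E / (2*(1+nu))
G = 181 / (2*(1+0.31)) = 69.084 GPa
K = E / (3*(1-2*nu))
K = 181 / (3*(1-2*0.31)) = 158.772 GPa
K/G = 158.772 / 69.084 = 2.298


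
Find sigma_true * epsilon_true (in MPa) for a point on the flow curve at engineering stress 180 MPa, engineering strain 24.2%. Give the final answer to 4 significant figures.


sigma_true = sigma_eng * (1 + epsilon_eng)
sigma_true = 180 * (1 + 0.242) = 223.56 MPa
epsilon_true = ln(1 + epsilon_eng)
epsilon_true = ln(1 + 0.242) = 0.216723
sigma_true * epsilon_true = 223.56 * 0.216723 = 48.45 MPa


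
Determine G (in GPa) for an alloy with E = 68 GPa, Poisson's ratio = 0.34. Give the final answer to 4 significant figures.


G = E / (2*(1+nu))
G = 68 / (2*(1+0.34))
G = 25.37 GPa


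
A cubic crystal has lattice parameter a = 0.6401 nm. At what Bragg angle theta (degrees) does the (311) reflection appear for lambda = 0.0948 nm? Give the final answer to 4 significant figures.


d = a / sqrt(h^2+k^2+l^2)
d = 0.6401 / sqrt(11) = 0.192997 nm
lambda = 2*d*sin(theta)  =>  sin(theta) = lambda / (2*d)
sin(theta) = 0.0948 / (2 * 0.192997) = 0.245599
theta = 14.22 deg


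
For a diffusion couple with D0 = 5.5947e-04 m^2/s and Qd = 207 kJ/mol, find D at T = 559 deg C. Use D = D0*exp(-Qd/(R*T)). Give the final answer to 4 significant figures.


D = D0 * exp(-Qd / (R*T))
T = 832.15 K
D = 5.5947e-04 * exp(-207e3 / (8.314 * 832.15))
D = 5.672e-17 m^2/s


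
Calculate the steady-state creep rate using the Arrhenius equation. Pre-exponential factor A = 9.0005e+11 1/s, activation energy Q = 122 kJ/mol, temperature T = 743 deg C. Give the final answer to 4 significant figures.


rate = A * exp(-Q / (R*T))
T = 743 + 273.15 = 1016.15 K
rate = 9.0005e+11 * exp(-122e3 / (8.314 * 1016.15))
rate = 481600 1/s


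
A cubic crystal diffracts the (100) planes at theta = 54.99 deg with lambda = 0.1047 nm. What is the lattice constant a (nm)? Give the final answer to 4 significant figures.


d = lambda / (2*sin(theta))
d = 0.1047 / (2*sin(54.99 deg))
d = 0.0639154 nm
a = d * sqrt(h^2+k^2+l^2) = 0.0639154 * sqrt(1)
a = 0.06392 nm


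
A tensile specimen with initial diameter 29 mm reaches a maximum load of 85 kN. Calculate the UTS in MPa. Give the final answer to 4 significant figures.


A0 = pi*(d/2)^2 = pi*(29/2)^2 = 660.52 mm^2
UTS = F_max / A0 = 85*1000 / 660.52
UTS = 128.7 MPa


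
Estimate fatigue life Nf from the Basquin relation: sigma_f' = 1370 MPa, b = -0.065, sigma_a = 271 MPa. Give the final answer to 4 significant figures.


sigma_a = sigma_f' * (2*Nf)^b
2*Nf = (sigma_a / sigma_f')^(1/b)
2*Nf = (271 / 1370)^(1/-0.065)
2*Nf = 6.7134e+10
Nf = 3.357e+10 cycles


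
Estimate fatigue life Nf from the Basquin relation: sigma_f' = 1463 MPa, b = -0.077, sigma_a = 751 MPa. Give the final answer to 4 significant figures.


sigma_a = sigma_f' * (2*Nf)^b
2*Nf = (sigma_a / sigma_f')^(1/b)
2*Nf = (751 / 1463)^(1/-0.077)
2*Nf = 5768.94
Nf = 2884 cycles


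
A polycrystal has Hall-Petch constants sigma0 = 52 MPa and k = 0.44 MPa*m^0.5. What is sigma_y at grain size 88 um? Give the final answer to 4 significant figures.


sigma_y = sigma0 + k / sqrt(d)
d = 88 um = 8.8e-05 m
sigma_y = 52 + 0.44 / sqrt(8.8e-05)
sigma_y = 98.9 MPa


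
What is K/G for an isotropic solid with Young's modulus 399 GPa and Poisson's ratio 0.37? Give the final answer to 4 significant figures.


G = E / (2*(1+nu))
G = 399 / (2*(1+0.37)) = 145.62 GPa
K = E / (3*(1-2*nu))
K = 399 / (3*(1-2*0.37)) = 511.538 GPa
K/G = 511.538 / 145.62 = 3.513
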